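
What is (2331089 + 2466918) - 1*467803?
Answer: 4330204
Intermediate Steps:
(2331089 + 2466918) - 1*467803 = 4798007 - 467803 = 4330204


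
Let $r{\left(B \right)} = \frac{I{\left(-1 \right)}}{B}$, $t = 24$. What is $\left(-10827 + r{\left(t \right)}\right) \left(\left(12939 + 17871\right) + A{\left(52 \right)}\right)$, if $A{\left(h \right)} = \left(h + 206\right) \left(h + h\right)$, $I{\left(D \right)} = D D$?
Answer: $- \frac{2496350129}{4} \approx -6.2409 \cdot 10^{8}$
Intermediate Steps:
$I{\left(D \right)} = D^{2}$
$A{\left(h \right)} = 2 h \left(206 + h\right)$ ($A{\left(h \right)} = \left(206 + h\right) 2 h = 2 h \left(206 + h\right)$)
$r{\left(B \right)} = \frac{1}{B}$ ($r{\left(B \right)} = \frac{\left(-1\right)^{2}}{B} = 1 \frac{1}{B} = \frac{1}{B}$)
$\left(-10827 + r{\left(t \right)}\right) \left(\left(12939 + 17871\right) + A{\left(52 \right)}\right) = \left(-10827 + \frac{1}{24}\right) \left(\left(12939 + 17871\right) + 2 \cdot 52 \left(206 + 52\right)\right) = \left(-10827 + \frac{1}{24}\right) \left(30810 + 2 \cdot 52 \cdot 258\right) = - \frac{259847 \left(30810 + 26832\right)}{24} = \left(- \frac{259847}{24}\right) 57642 = - \frac{2496350129}{4}$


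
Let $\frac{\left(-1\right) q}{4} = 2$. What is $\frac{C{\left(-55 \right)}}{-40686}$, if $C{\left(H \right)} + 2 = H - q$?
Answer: $\frac{49}{40686} \approx 0.0012043$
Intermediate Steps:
$q = -8$ ($q = \left(-4\right) 2 = -8$)
$C{\left(H \right)} = 6 + H$ ($C{\left(H \right)} = -2 + \left(H - -8\right) = -2 + \left(H + 8\right) = -2 + \left(8 + H\right) = 6 + H$)
$\frac{C{\left(-55 \right)}}{-40686} = \frac{6 - 55}{-40686} = \left(-49\right) \left(- \frac{1}{40686}\right) = \frac{49}{40686}$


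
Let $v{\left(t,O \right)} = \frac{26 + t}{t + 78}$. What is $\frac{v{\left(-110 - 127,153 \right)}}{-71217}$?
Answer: $- \frac{211}{11323503} \approx -1.8634 \cdot 10^{-5}$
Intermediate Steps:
$v{\left(t,O \right)} = \frac{26 + t}{78 + t}$
$\frac{v{\left(-110 - 127,153 \right)}}{-71217} = \frac{\frac{1}{78 - 237} \left(26 - 237\right)}{-71217} = \frac{26 - 237}{78 - 237} \left(- \frac{1}{71217}\right) = \frac{1}{-159} \left(-211\right) \left(- \frac{1}{71217}\right) = \left(- \frac{1}{159}\right) \left(-211\right) \left(- \frac{1}{71217}\right) = \frac{211}{159} \left(- \frac{1}{71217}\right) = - \frac{211}{11323503}$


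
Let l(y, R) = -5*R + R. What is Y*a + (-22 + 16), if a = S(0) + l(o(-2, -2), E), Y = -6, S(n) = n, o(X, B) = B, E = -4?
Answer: -102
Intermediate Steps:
l(y, R) = -4*R
a = 16 (a = 0 - 4*(-4) = 0 + 16 = 16)
Y*a + (-22 + 16) = -6*16 + (-22 + 16) = -96 - 6 = -102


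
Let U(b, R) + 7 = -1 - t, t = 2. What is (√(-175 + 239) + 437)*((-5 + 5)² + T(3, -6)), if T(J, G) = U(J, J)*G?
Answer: 26700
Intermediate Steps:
U(b, R) = -10 (U(b, R) = -7 + (-1 - 1*2) = -7 + (-1 - 2) = -7 - 3 = -10)
T(J, G) = -10*G
(√(-175 + 239) + 437)*((-5 + 5)² + T(3, -6)) = (√(-175 + 239) + 437)*((-5 + 5)² - 10*(-6)) = (√64 + 437)*(0² + 60) = (8 + 437)*(0 + 60) = 445*60 = 26700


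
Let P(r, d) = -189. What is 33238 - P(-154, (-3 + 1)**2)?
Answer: 33427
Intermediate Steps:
33238 - P(-154, (-3 + 1)**2) = 33238 - 1*(-189) = 33238 + 189 = 33427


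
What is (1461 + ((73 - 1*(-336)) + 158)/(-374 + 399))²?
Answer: 1375816464/625 ≈ 2.2013e+6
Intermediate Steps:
(1461 + ((73 - 1*(-336)) + 158)/(-374 + 399))² = (1461 + ((73 + 336) + 158)/25)² = (1461 + (409 + 158)*(1/25))² = (1461 + 567*(1/25))² = (1461 + 567/25)² = (37092/25)² = 1375816464/625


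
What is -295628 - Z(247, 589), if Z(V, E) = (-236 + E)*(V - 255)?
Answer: -292804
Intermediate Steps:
Z(V, E) = (-255 + V)*(-236 + E) (Z(V, E) = (-236 + E)*(-255 + V) = (-255 + V)*(-236 + E))
-295628 - Z(247, 589) = -295628 - (60180 - 255*589 - 236*247 + 589*247) = -295628 - (60180 - 150195 - 58292 + 145483) = -295628 - 1*(-2824) = -295628 + 2824 = -292804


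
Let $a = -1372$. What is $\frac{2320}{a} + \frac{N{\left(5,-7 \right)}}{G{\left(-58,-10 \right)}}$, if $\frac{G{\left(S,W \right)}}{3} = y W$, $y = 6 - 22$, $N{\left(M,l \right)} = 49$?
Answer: $- \frac{261593}{164640} \approx -1.5889$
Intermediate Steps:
$y = -16$ ($y = 6 - 22 = -16$)
$G{\left(S,W \right)} = - 48 W$ ($G{\left(S,W \right)} = 3 \left(- 16 W\right) = - 48 W$)
$\frac{2320}{a} + \frac{N{\left(5,-7 \right)}}{G{\left(-58,-10 \right)}} = \frac{2320}{-1372} + \frac{49}{\left(-48\right) \left(-10\right)} = 2320 \left(- \frac{1}{1372}\right) + \frac{49}{480} = - \frac{580}{343} + 49 \cdot \frac{1}{480} = - \frac{580}{343} + \frac{49}{480} = - \frac{261593}{164640}$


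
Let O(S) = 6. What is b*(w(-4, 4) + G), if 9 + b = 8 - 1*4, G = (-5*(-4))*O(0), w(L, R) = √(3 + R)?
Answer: -600 - 5*√7 ≈ -613.23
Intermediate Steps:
G = 120 (G = -5*(-4)*6 = 20*6 = 120)
b = -5 (b = -9 + (8 - 1*4) = -9 + (8 - 4) = -9 + 4 = -5)
b*(w(-4, 4) + G) = -5*(√(3 + 4) + 120) = -5*(√7 + 120) = -5*(120 + √7) = -600 - 5*√7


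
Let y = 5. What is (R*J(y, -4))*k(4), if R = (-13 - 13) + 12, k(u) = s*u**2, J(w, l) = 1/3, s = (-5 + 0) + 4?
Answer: 224/3 ≈ 74.667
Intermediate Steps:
s = -1 (s = -5 + 4 = -1)
J(w, l) = 1/3
k(u) = -u**2
R = -14 (R = -26 + 12 = -14)
(R*J(y, -4))*k(4) = (-14*1/3)*(-1*4**2) = -(-14)*16/3 = -14/3*(-16) = 224/3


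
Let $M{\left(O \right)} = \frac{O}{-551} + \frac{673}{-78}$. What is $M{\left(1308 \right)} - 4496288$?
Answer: $- \frac{193241938511}{42978} \approx -4.4963 \cdot 10^{6}$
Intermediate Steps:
$M{\left(O \right)} = - \frac{673}{78} - \frac{O}{551}$ ($M{\left(O \right)} = O \left(- \frac{1}{551}\right) + 673 \left(- \frac{1}{78}\right) = - \frac{O}{551} - \frac{673}{78} = - \frac{673}{78} - \frac{O}{551}$)
$M{\left(1308 \right)} - 4496288 = \left(- \frac{673}{78} - \frac{1308}{551}\right) - 4496288 = - \frac{472847}{42978} - 4496288 = - \frac{193241938511}{42978}$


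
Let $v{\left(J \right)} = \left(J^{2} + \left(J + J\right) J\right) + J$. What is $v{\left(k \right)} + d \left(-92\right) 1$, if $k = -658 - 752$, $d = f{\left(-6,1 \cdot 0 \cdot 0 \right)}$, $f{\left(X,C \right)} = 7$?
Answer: $5962246$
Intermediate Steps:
$d = 7$
$k = -1410$
$v{\left(J \right)} = J + 3 J^{2}$ ($v{\left(J \right)} = \left(J^{2} + 2 J J\right) + J = \left(J^{2} + 2 J^{2}\right) + J = 3 J^{2} + J = J + 3 J^{2}$)
$v{\left(k \right)} + d \left(-92\right) 1 = - 1410 \left(1 + 3 \left(-1410\right)\right) + 7 \left(-92\right) 1 = - 1410 \left(1 - 4230\right) - 644 = \left(-1410\right) \left(-4229\right) - 644 = 5962890 - 644 = 5962246$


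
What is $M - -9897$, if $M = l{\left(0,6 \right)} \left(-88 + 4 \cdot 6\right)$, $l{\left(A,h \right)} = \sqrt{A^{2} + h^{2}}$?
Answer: $9513$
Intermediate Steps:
$M = -384$ ($M = \sqrt{0^{2} + 6^{2}} \left(-88 + 4 \cdot 6\right) = \sqrt{0 + 36} \left(-88 + 24\right) = \sqrt{36} \left(-64\right) = 6 \left(-64\right) = -384$)
$M - -9897 = -384 - -9897 = -384 + 9897 = 9513$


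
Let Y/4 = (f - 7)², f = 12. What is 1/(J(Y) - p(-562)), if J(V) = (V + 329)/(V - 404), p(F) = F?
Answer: 304/170419 ≈ 0.0017838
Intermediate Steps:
Y = 100 (Y = 4*(12 - 7)² = 4*5² = 4*25 = 100)
J(V) = (329 + V)/(-404 + V)
1/(J(Y) - p(-562)) = 1/((329 + 100)/(-404 + 100) - 1*(-562)) = 1/(429/(-304) + 562) = 1/(-1/304*429 + 562) = 1/(-429/304 + 562) = 1/(170419/304) = 304/170419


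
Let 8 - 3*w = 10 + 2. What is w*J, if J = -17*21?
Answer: 476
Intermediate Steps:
J = -357
w = -4/3 (w = 8/3 - (10 + 2)/3 = 8/3 - 1/3*12 = 8/3 - 4 = -4/3 ≈ -1.3333)
w*J = -4/3*(-357) = 476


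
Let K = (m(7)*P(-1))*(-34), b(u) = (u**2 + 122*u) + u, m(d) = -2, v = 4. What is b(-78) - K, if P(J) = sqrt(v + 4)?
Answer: -3510 - 136*sqrt(2) ≈ -3702.3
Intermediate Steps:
P(J) = 2*sqrt(2) (P(J) = sqrt(4 + 4) = sqrt(8) = 2*sqrt(2))
b(u) = u**2 + 123*u
K = 136*sqrt(2) (K = -4*sqrt(2)*(-34) = 136*sqrt(2) ≈ 192.33)
b(-78) - K = -78*(123 - 78) - 136*sqrt(2) = -78*45 - 136*sqrt(2) = -3510 - 136*sqrt(2)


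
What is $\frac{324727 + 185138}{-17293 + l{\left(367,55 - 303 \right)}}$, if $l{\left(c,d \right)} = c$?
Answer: $- \frac{169955}{5642} \approx -30.123$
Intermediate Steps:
$\frac{324727 + 185138}{-17293 + l{\left(367,55 - 303 \right)}} = \frac{324727 + 185138}{-17293 + 367} = \frac{509865}{-16926} = 509865 \left(- \frac{1}{16926}\right) = - \frac{169955}{5642}$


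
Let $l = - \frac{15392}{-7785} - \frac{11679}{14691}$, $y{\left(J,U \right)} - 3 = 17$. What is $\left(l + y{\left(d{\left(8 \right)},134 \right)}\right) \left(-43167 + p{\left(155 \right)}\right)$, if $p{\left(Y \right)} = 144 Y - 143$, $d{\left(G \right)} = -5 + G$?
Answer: $- \frac{3390013118762}{7624629} \approx -4.4461 \cdot 10^{5}$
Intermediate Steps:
$y{\left(J,U \right)} = 20$ ($y{\left(J,U \right)} = 3 + 17 = 20$)
$p{\left(Y \right)} = -143 + 144 Y$
$l = \frac{45067619}{38123145}$ ($l = \left(-15392\right) \left(- \frac{1}{7785}\right) - \frac{3893}{4897} = \frac{15392}{7785} - \frac{3893}{4897} = \frac{45067619}{38123145} \approx 1.1822$)
$\left(l + y{\left(d{\left(8 \right)},134 \right)}\right) \left(-43167 + p{\left(155 \right)}\right) = \left(\frac{45067619}{38123145} + 20\right) \left(-43167 + \left(-143 + 144 \cdot 155\right)\right) = \frac{807530519 \left(-43167 + \left(-143 + 22320\right)\right)}{38123145} = \frac{807530519 \left(-43167 + 22177\right)}{38123145} = \frac{807530519}{38123145} \left(-20990\right) = - \frac{3390013118762}{7624629}$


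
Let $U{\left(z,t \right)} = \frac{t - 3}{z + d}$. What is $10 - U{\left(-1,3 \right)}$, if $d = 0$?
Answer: $10$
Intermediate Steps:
$U{\left(z,t \right)} = \frac{-3 + t}{z}$ ($U{\left(z,t \right)} = \frac{t - 3}{z + 0} = \frac{-3 + t}{z}$)
$10 - U{\left(-1,3 \right)} = 10 - \frac{-3 + 3}{-1} = 10 - \left(-1\right) 0 = 10 - 0 = 10 + 0 = 10$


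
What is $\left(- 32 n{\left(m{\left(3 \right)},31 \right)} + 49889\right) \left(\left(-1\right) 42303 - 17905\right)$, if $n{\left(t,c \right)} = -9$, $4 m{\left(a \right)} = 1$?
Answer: $-3021056816$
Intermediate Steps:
$m{\left(a \right)} = \frac{1}{4}$ ($m{\left(a \right)} = \frac{1}{4} \cdot 1 = \frac{1}{4}$)
$\left(- 32 n{\left(m{\left(3 \right)},31 \right)} + 49889\right) \left(\left(-1\right) 42303 - 17905\right) = \left(\left(-32\right) \left(-9\right) + 49889\right) \left(\left(-1\right) 42303 - 17905\right) = \left(288 + 49889\right) \left(-42303 - 17905\right) = 50177 \left(-60208\right) = -3021056816$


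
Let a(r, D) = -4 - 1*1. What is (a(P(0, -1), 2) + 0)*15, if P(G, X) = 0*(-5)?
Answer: -75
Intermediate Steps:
P(G, X) = 0
a(r, D) = -5 (a(r, D) = -4 - 1 = -5)
(a(P(0, -1), 2) + 0)*15 = (-5 + 0)*15 = -5*15 = -75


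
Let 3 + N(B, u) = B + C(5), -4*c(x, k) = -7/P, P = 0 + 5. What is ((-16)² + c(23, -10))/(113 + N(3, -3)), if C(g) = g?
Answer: 5127/2360 ≈ 2.1725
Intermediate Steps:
P = 5
c(x, k) = 7/20 (c(x, k) = -(-7)/(4*5) = -¼*(-7/5) = 7/20)
N(B, u) = 2 + B (N(B, u) = -3 + (B + 5) = -3 + (5 + B) = 2 + B)
((-16)² + c(23, -10))/(113 + N(3, -3)) = ((-16)² + 7/20)/(113 + (2 + 3)) = (256 + 7/20)/(113 + 5) = (5127/20)/118 = (5127/20)*(1/118) = 5127/2360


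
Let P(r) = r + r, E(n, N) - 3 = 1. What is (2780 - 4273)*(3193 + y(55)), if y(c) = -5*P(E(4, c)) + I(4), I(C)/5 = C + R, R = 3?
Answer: -4759684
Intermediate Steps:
E(n, N) = 4 (E(n, N) = 3 + 1 = 4)
P(r) = 2*r
I(C) = 15 + 5*C (I(C) = 5*(C + 3) = 5*(3 + C) = 15 + 5*C)
y(c) = -5 (y(c) = -10*4 + (15 + 5*4) = -5*8 + (15 + 20) = -40 + 35 = -5)
(2780 - 4273)*(3193 + y(55)) = (2780 - 4273)*(3193 - 5) = -1493*3188 = -4759684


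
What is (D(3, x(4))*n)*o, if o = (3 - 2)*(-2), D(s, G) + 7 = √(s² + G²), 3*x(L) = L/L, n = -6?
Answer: -84 + 4*√82 ≈ -47.778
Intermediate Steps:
x(L) = ⅓ (x(L) = (L/L)/3 = (⅓)*1 = ⅓)
D(s, G) = -7 + √(G² + s²) (D(s, G) = -7 + √(s² + G²) = -7 + √(G² + s²))
o = -2 (o = 1*(-2) = -2)
(D(3, x(4))*n)*o = ((-7 + √((⅓)² + 3²))*(-6))*(-2) = ((-7 + √(⅑ + 9))*(-6))*(-2) = ((-7 + √(82/9))*(-6))*(-2) = ((-7 + √82/3)*(-6))*(-2) = (42 - 2*√82)*(-2) = -84 + 4*√82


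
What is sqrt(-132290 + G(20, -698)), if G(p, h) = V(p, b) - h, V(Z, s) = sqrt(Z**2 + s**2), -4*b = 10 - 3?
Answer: sqrt(-526368 + sqrt(6449))/2 ≈ 362.73*I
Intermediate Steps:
b = -7/4 (b = -(10 - 3)/4 = -1/4*7 = -7/4 ≈ -1.7500)
G(p, h) = sqrt(49/16 + p**2) - h (G(p, h) = sqrt(p**2 + (-7/4)**2) - h = sqrt(p**2 + 49/16) - h = sqrt(49/16 + p**2) - h)
sqrt(-132290 + G(20, -698)) = sqrt(-132290 + (-1*(-698) + sqrt(49 + 16*20**2)/4)) = sqrt(-132290 + (698 + sqrt(49 + 16*400)/4)) = sqrt(-132290 + (698 + sqrt(49 + 6400)/4)) = sqrt(-132290 + (698 + sqrt(6449)/4)) = sqrt(-131592 + sqrt(6449)/4)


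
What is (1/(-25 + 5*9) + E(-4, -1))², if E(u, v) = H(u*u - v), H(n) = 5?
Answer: 10201/400 ≈ 25.503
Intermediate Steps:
E(u, v) = 5
(1/(-25 + 5*9) + E(-4, -1))² = (1/(-25 + 5*9) + 5)² = (1/(-25 + 45) + 5)² = (1/20 + 5)² = (101/20)² = 10201/400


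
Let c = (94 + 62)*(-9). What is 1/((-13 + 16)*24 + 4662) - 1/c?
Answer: 341/369252 ≈ 0.00092349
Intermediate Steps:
c = -1404 (c = 156*(-9) = -1404)
1/((-13 + 16)*24 + 4662) - 1/c = 1/((-13 + 16)*24 + 4662) - 1/(-1404) = 1/(3*24 + 4662) - 1*(-1/1404) = 1/(72 + 4662) + 1/1404 = 1/4734 + 1/1404 = 341/369252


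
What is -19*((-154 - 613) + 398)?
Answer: 7011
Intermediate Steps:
-19*((-154 - 613) + 398) = -19*(-767 + 398) = -19*(-369) = 7011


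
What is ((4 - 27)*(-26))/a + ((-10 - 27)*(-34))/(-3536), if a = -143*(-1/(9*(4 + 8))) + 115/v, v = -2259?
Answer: 1684623755/3589352 ≈ 469.34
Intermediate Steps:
a = 34513/27108 (a = -143*(-1/(9*(4 + 8))) + 115/(-2259) = -143/((-9*12)) + 115*(-1/2259) = -143/(-108) - 115/2259 = -143*(-1/108) - 115/2259 = 143/108 - 115/2259 = 34513/27108 ≈ 1.2732)
((4 - 27)*(-26))/a + ((-10 - 27)*(-34))/(-3536) = ((4 - 27)*(-26))/(34513/27108) + ((-10 - 27)*(-34))/(-3536) = -23*(-26)*(27108/34513) - 37*(-34)*(-1/3536) = 598*(27108/34513) + 1258*(-1/3536) = 16210584/34513 - 37/104 = 1684623755/3589352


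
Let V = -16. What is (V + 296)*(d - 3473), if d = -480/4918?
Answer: -2391297160/2459 ≈ -9.7247e+5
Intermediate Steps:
d = -240/2459 (d = -480*1/4918 = -240/2459 ≈ -0.097601)
(V + 296)*(d - 3473) = (-16 + 296)*(-240/2459 - 3473) = 280*(-8540347/2459) = -2391297160/2459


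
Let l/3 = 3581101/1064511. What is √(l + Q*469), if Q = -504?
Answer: I*√29760665178658407/354837 ≈ 486.17*I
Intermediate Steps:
l = 3581101/354837 (l = 3*(3581101/1064511) = 3581101/354837 ≈ 10.092)
√(l + Q*469) = √(3581101/354837 - 504*469) = √(3581101/354837 - 236376) = √(-83871369611/354837) = I*√29760665178658407/354837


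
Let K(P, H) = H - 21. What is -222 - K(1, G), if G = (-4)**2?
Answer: -217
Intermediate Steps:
G = 16
K(P, H) = -21 + H
-222 - K(1, G) = -222 - (-21 + 16) = -222 - 1*(-5) = -222 + 5 = -217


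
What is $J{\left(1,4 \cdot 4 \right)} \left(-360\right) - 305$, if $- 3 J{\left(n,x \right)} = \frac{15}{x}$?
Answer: $- \frac{385}{2} \approx -192.5$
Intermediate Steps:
$J{\left(n,x \right)} = - \frac{5}{x}$ ($J{\left(n,x \right)} = - \frac{15 \frac{1}{x}}{3} = - \frac{5}{x}$)
$J{\left(1,4 \cdot 4 \right)} \left(-360\right) - 305 = - \frac{5}{4 \cdot 4} \left(-360\right) - 305 = - \frac{5}{16} \left(-360\right) - 305 = \left(-5\right) \frac{1}{16} \left(-360\right) - 305 = \left(- \frac{5}{16}\right) \left(-360\right) - 305 = \frac{225}{2} - 305 = - \frac{385}{2}$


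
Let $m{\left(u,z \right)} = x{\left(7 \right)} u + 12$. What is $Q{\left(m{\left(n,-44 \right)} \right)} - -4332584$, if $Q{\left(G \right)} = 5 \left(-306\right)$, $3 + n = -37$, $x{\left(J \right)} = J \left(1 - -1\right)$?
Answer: $4331054$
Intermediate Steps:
$x{\left(J \right)} = 2 J$ ($x{\left(J \right)} = J \left(1 + 1\right) = J 2 = 2 J$)
$n = -40$ ($n = -3 - 37 = -40$)
$m{\left(u,z \right)} = 12 + 14 u$ ($m{\left(u,z \right)} = 2 \cdot 7 u + 12 = 14 u + 12 = 12 + 14 u$)
$Q{\left(G \right)} = -1530$
$Q{\left(m{\left(n,-44 \right)} \right)} - -4332584 = -1530 - -4332584 = -1530 + 4332584 = 4331054$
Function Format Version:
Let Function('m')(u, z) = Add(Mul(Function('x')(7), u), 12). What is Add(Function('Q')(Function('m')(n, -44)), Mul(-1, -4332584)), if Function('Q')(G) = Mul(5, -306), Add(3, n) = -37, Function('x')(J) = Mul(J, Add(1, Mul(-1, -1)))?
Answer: 4331054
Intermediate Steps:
Function('x')(J) = Mul(2, J) (Function('x')(J) = Mul(J, Add(1, 1)) = Mul(J, 2) = Mul(2, J))
n = -40 (n = Add(-3, -37) = -40)
Function('m')(u, z) = Add(12, Mul(14, u)) (Function('m')(u, z) = Add(Mul(Mul(2, 7), u), 12) = Add(Mul(14, u), 12) = Add(12, Mul(14, u)))
Function('Q')(G) = -1530
Add(Function('Q')(Function('m')(n, -44)), Mul(-1, -4332584)) = Add(-1530, Mul(-1, -4332584)) = Add(-1530, 4332584) = 4331054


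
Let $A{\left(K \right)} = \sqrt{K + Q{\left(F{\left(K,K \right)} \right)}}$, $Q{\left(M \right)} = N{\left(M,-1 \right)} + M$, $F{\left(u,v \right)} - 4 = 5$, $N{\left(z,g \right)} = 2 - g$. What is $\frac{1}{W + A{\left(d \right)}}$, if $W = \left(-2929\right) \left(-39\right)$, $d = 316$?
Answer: $\frac{114231}{13048721033} - \frac{2 \sqrt{82}}{13048721033} \approx 8.7528 \cdot 10^{-6}$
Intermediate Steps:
$F{\left(u,v \right)} = 9$ ($F{\left(u,v \right)} = 4 + 5 = 9$)
$Q{\left(M \right)} = 3 + M$ ($Q{\left(M \right)} = \left(2 - -1\right) + M = \left(2 + 1\right) + M = 3 + M$)
$W = 114231$
$A{\left(K \right)} = \sqrt{12 + K}$ ($A{\left(K \right)} = \sqrt{K + \left(3 + 9\right)} = \sqrt{K + 12} = \sqrt{12 + K}$)
$\frac{1}{W + A{\left(d \right)}} = \frac{1}{114231 + \sqrt{12 + 316}} = \frac{1}{114231 + \sqrt{328}} = \frac{1}{114231 + 2 \sqrt{82}}$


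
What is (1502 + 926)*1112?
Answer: 2699936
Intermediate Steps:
(1502 + 926)*1112 = 2428*1112 = 2699936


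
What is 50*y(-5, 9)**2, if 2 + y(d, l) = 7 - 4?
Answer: 50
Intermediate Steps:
y(d, l) = 1 (y(d, l) = -2 + (7 - 4) = -2 + 3 = 1)
50*y(-5, 9)**2 = 50*1**2 = 50*1 = 50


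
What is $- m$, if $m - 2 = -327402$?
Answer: $327400$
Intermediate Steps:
$m = -327400$ ($m = 2 - 327402 = -327400$)
$- m = \left(-1\right) \left(-327400\right) = 327400$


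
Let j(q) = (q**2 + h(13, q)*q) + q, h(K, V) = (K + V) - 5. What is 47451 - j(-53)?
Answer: 42310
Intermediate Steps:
h(K, V) = -5 + K + V
j(q) = q + q**2 + q*(8 + q) (j(q) = (q**2 + (-5 + 13 + q)*q) + q = (q**2 + (8 + q)*q) + q = (q**2 + q*(8 + q)) + q = q + q**2 + q*(8 + q))
47451 - j(-53) = 47451 - (-53)*(9 + 2*(-53)) = 47451 - (-53)*(9 - 106) = 47451 - (-53)*(-97) = 47451 - 1*5141 = 47451 - 5141 = 42310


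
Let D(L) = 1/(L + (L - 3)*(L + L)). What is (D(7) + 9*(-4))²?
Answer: 5139289/3969 ≈ 1294.9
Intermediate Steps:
D(L) = 1/(L + 2*L*(-3 + L)) (D(L) = 1/(L + (-3 + L)*(2*L)) = 1/(L + 2*L*(-3 + L)))
(D(7) + 9*(-4))² = (1/(7*(-5 + 2*7)) + 9*(-4))² = (1/(7*(-5 + 14)) - 36)² = ((⅐)/9 - 36)² = ((⅐)*(⅑) - 36)² = (1/63 - 36)² = (-2267/63)² = 5139289/3969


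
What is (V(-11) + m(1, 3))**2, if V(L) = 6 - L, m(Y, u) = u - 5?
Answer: 225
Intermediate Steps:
m(Y, u) = -5 + u
(V(-11) + m(1, 3))**2 = ((6 - 1*(-11)) + (-5 + 3))**2 = ((6 + 11) - 2)**2 = (17 - 2)**2 = 15**2 = 225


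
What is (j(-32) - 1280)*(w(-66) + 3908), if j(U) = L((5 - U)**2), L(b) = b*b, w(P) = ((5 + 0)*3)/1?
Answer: 7347312163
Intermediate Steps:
w(P) = 15 (w(P) = (5*3)*1 = 15*1 = 15)
L(b) = b**2
j(U) = (5 - U)**4 (j(U) = ((5 - U)**2)**2 = (5 - U)**4)
(j(-32) - 1280)*(w(-66) + 3908) = ((-5 - 32)**4 - 1280)*(15 + 3908) = ((-37)**4 - 1280)*3923 = (1874161 - 1280)*3923 = 1872881*3923 = 7347312163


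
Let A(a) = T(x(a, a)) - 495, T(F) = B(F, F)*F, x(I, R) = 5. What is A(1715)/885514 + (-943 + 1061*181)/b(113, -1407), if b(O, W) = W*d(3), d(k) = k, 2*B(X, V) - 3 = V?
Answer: -1272345559/28103418 ≈ -45.274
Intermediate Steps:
B(X, V) = 3/2 + V/2
T(F) = F*(3/2 + F/2) (T(F) = (3/2 + F/2)*F = F*(3/2 + F/2))
b(O, W) = 3*W (b(O, W) = W*3 = 3*W)
A(a) = -475 (A(a) = (½)*5*(3 + 5) - 495 = (½)*5*8 - 495 = 20 - 495 = -475)
A(1715)/885514 + (-943 + 1061*181)/b(113, -1407) = -475/885514 + (-943 + 1061*181)/((3*(-1407))) = -475*1/885514 + (-943 + 192041)/(-4221) = -25/46606 + 191098*(-1/4221) = -25/46606 - 191098/4221 = -1272345559/28103418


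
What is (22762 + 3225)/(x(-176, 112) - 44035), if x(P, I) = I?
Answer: -25987/43923 ≈ -0.59165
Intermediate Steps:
(22762 + 3225)/(x(-176, 112) - 44035) = (22762 + 3225)/(112 - 44035) = 25987/(-43923) = 25987*(-1/43923) = -25987/43923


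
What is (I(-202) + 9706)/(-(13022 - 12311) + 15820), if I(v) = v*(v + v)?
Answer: 91314/15109 ≈ 6.0437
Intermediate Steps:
I(v) = 2*v**2 (I(v) = v*(2*v) = 2*v**2)
(I(-202) + 9706)/(-(13022 - 12311) + 15820) = (2*(-202)**2 + 9706)/(-(13022 - 12311) + 15820) = (2*40804 + 9706)/(-1*711 + 15820) = (81608 + 9706)/(-711 + 15820) = 91314/15109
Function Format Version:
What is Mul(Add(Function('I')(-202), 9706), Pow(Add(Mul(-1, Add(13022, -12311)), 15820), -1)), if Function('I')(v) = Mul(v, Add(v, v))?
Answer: Rational(91314, 15109) ≈ 6.0437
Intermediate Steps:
Function('I')(v) = Mul(2, Pow(v, 2)) (Function('I')(v) = Mul(v, Mul(2, v)) = Mul(2, Pow(v, 2)))
Mul(Add(Function('I')(-202), 9706), Pow(Add(Mul(-1, Add(13022, -12311)), 15820), -1)) = Mul(Add(Mul(2, Pow(-202, 2)), 9706), Pow(Add(Mul(-1, Add(13022, -12311)), 15820), -1)) = Mul(Add(Mul(2, 40804), 9706), Pow(Add(Mul(-1, 711), 15820), -1)) = Mul(Add(81608, 9706), Pow(Add(-711, 15820), -1)) = Mul(91314, Pow(15109, -1)) = Mul(91314, Rational(1, 15109)) = Rational(91314, 15109)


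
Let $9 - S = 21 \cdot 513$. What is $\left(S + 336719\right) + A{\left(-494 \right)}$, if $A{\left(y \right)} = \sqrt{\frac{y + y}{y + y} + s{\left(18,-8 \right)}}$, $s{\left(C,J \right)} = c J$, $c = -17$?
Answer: $325955 + \sqrt{137} \approx 3.2597 \cdot 10^{5}$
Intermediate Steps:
$s{\left(C,J \right)} = - 17 J$
$S = -10764$ ($S = 9 - 21 \cdot 513 = 9 - 10773 = -10764$)
$A{\left(y \right)} = \sqrt{137}$ ($A{\left(y \right)} = \sqrt{\frac{y + y}{y + y} - -136} = \sqrt{\frac{2 y}{2 y} + 136} = \sqrt{2 y \frac{1}{2 y} + 136} = \sqrt{1 + 136} = \sqrt{137}$)
$\left(S + 336719\right) + A{\left(-494 \right)} = \left(-10764 + 336719\right) + \sqrt{137} = 325955 + \sqrt{137}$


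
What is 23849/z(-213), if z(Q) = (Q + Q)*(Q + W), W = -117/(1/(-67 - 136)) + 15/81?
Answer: -214641/90245402 ≈ -0.0023784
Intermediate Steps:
W = 641282/27 (W = -117/(1/(-203)) + 15*(1/81) = -117/(-1/203) + 5/27 = -117*(-203) + 5/27 = 23751 + 5/27 = 641282/27 ≈ 23751.)
z(Q) = 2*Q*(641282/27 + Q) (z(Q) = (Q + Q)*(Q + 641282/27) = (2*Q)*(641282/27 + Q) = 2*Q*(641282/27 + Q))
23849/z(-213) = 23849/(((2/27)*(-213)*(641282 + 27*(-213)))) = 23849/(((2/27)*(-213)*(641282 - 5751))) = 23849/(((2/27)*(-213)*635531)) = 23849/(-90245402/9) = 23849*(-9/90245402) = -214641/90245402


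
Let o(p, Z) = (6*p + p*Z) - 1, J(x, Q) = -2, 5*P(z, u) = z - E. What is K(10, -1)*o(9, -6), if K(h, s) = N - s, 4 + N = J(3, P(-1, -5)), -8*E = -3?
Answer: 5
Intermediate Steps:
E = 3/8 (E = -⅛*(-3) = 3/8 ≈ 0.37500)
P(z, u) = -3/40 + z/5 (P(z, u) = (z - 1*3/8)/5 = (z - 3/8)/5 = (-3/8 + z)/5 = -3/40 + z/5)
N = -6 (N = -4 - 2 = -6)
K(h, s) = -6 - s
o(p, Z) = -1 + 6*p + Z*p (o(p, Z) = (6*p + Z*p) - 1 = -1 + 6*p + Z*p)
K(10, -1)*o(9, -6) = (-6 - 1*(-1))*(-1 + 6*9 - 6*9) = (-6 + 1)*(-1 + 54 - 54) = -5*(-1) = 5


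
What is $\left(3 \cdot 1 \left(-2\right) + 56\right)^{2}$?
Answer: $2500$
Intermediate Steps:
$\left(3 \cdot 1 \left(-2\right) + 56\right)^{2} = \left(3 \left(-2\right) + 56\right)^{2} = \left(-6 + 56\right)^{2} = 50^{2} = 2500$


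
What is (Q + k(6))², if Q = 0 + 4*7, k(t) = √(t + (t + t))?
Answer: 802 + 168*√2 ≈ 1039.6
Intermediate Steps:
k(t) = √3*√t (k(t) = √(t + 2*t) = √(3*t) = √3*√t)
Q = 28 (Q = 0 + 28 = 28)
(Q + k(6))² = (28 + √3*√6)² = (28 + 3*√2)²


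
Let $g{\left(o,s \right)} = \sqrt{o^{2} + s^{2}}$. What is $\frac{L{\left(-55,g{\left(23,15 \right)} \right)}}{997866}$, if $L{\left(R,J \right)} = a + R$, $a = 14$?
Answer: $- \frac{41}{997866} \approx -4.1088 \cdot 10^{-5}$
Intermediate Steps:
$L{\left(R,J \right)} = 14 + R$
$\frac{L{\left(-55,g{\left(23,15 \right)} \right)}}{997866} = \frac{14 - 55}{997866} = \left(-41\right) \frac{1}{997866} = - \frac{41}{997866}$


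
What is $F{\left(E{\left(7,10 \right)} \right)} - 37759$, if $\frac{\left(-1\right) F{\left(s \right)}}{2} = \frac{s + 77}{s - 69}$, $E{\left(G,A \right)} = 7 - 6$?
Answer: $- \frac{641864}{17} \approx -37757.0$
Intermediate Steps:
$E{\left(G,A \right)} = 1$
$F{\left(s \right)} = - \frac{2 \left(77 + s\right)}{-69 + s}$ ($F{\left(s \right)} = - 2 \frac{s + 77}{s - 69} = - 2 \frac{77 + s}{-69 + s} = - \frac{2 \left(77 + s\right)}{-69 + s}$)
$F{\left(E{\left(7,10 \right)} \right)} - 37759 = \frac{2 \left(-77 - 1\right)}{-69 + 1} - 37759 = \frac{2 \left(-77 - 1\right)}{-68} - 37759 = 2 \left(- \frac{1}{68}\right) \left(-78\right) - 37759 = \frac{39}{17} - 37759 = - \frac{641864}{17}$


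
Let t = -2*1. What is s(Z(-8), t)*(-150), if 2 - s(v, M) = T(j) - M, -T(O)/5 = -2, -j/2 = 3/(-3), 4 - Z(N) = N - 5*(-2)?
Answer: 1500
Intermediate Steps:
Z(N) = -6 - N (Z(N) = 4 - (N - 5*(-2)) = 4 - (N + 10) = 4 - (10 + N) = 4 + (-10 - N) = -6 - N)
j = 2 (j = -6/(-3) = -6*(-1)/3 = -2*(-1) = 2)
T(O) = 10 (T(O) = -5*(-2) = 10)
t = -2
s(v, M) = -8 + M (s(v, M) = 2 - (10 - M) = 2 + (-10 + M) = -8 + M)
s(Z(-8), t)*(-150) = (-8 - 2)*(-150) = -10*(-150) = 1500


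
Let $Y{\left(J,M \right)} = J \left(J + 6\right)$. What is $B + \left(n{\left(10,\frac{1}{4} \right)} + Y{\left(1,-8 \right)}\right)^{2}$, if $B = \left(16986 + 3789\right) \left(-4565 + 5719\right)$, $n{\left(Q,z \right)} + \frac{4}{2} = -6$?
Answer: $23974351$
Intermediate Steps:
$n{\left(Q,z \right)} = -8$ ($n{\left(Q,z \right)} = -2 - 6 = -8$)
$Y{\left(J,M \right)} = J \left(6 + J\right)$
$B = 23974350$ ($B = 20775 \cdot 1154 = 23974350$)
$B + \left(n{\left(10,\frac{1}{4} \right)} + Y{\left(1,-8 \right)}\right)^{2} = 23974350 + \left(-8 + 1 \left(6 + 1\right)\right)^{2} = 23974350 + \left(-8 + 1 \cdot 7\right)^{2} = 23974350 + \left(-8 + 7\right)^{2} = 23974350 + \left(-1\right)^{2} = 23974350 + 1 = 23974351$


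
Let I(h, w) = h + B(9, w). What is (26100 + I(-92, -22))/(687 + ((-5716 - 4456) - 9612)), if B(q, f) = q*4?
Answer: -26044/19097 ≈ -1.3638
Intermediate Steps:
B(q, f) = 4*q
I(h, w) = 36 + h (I(h, w) = h + 4*9 = h + 36 = 36 + h)
(26100 + I(-92, -22))/(687 + ((-5716 - 4456) - 9612)) = (26100 + (36 - 92))/(687 + ((-5716 - 4456) - 9612)) = (26100 - 56)/(687 + (-10172 - 9612)) = 26044/(687 - 19784) = 26044/(-19097) = 26044*(-1/19097) = -26044/19097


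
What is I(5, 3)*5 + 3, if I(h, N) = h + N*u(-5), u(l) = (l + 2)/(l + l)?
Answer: 65/2 ≈ 32.500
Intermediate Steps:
u(l) = (2 + l)/(2*l) (u(l) = (2 + l)/((2*l)) = (2 + l)*(1/(2*l)) = (2 + l)/(2*l))
I(h, N) = h + 3*N/10 (I(h, N) = h + N*((1/2)*(2 - 5)/(-5)) = h + N*((1/2)*(-1/5)*(-3)) = h + N*(3/10) = h + 3*N/10)
I(5, 3)*5 + 3 = (5 + (3/10)*3)*5 + 3 = (5 + 9/10)*5 + 3 = (59/10)*5 + 3 = 59/2 + 3 = 65/2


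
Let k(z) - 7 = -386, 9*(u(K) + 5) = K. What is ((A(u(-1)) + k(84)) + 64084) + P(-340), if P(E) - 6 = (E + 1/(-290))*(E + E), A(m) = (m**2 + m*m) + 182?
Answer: 693301693/2349 ≈ 2.9515e+5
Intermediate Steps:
u(K) = -5 + K/9
k(z) = -379 (k(z) = 7 - 386 = -379)
A(m) = 182 + 2*m**2 (A(m) = (m**2 + m**2) + 182 = 2*m**2 + 182 = 182 + 2*m**2)
P(E) = 6 + 2*E*(-1/290 + E) (P(E) = 6 + (E + 1/(-290))*(E + E) = 6 + (E - 1/290)*(2*E) = 6 + (-1/290 + E)*(2*E) = 6 + 2*E*(-1/290 + E))
((A(u(-1)) + k(84)) + 64084) + P(-340) = (((182 + 2*(-5 + (1/9)*(-1))**2) - 379) + 64084) + (6 + 2*(-340)**2 - 1/145*(-340)) = (((182 + 2*(-5 - 1/9)**2) - 379) + 64084) + (6 + 2*115600 + 68/29) = (((182 + 2*(-46/9)**2) - 379) + 64084) + (6 + 231200 + 68/29) = (((182 + 2*(2116/81)) - 379) + 64084) + 6705042/29 = (((182 + 4232/81) - 379) + 64084) + 6705042/29 = ((18974/81 - 379) + 64084) + 6705042/29 = (-11725/81 + 64084) + 6705042/29 = 5179079/81 + 6705042/29 = 693301693/2349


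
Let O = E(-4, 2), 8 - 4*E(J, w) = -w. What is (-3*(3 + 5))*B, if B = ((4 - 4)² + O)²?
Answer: -150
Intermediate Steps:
E(J, w) = 2 + w/4 (E(J, w) = 2 - (-1)*w/4 = 2 + w/4)
O = 5/2 (O = 2 + (¼)*2 = 2 + ½ = 5/2 ≈ 2.5000)
B = 25/4 (B = ((4 - 4)² + 5/2)² = (0² + 5/2)² = (0 + 5/2)² = (5/2)² = 25/4 ≈ 6.2500)
(-3*(3 + 5))*B = -3*(3 + 5)*(25/4) = -24*(25/4) = -3*8*(25/4) = -24*25/4 = -150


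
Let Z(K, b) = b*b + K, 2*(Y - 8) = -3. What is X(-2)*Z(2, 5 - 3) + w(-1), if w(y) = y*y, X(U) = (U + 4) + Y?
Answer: 52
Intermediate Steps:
Y = 13/2 (Y = 8 + (1/2)*(-3) = 8 - 3/2 = 13/2 ≈ 6.5000)
Z(K, b) = K + b**2 (Z(K, b) = b**2 + K = K + b**2)
X(U) = 21/2 + U (X(U) = (U + 4) + 13/2 = (4 + U) + 13/2 = 21/2 + U)
w(y) = y**2
X(-2)*Z(2, 5 - 3) + w(-1) = (21/2 - 2)*(2 + (5 - 3)**2) + (-1)**2 = 17*(2 + 2**2)/2 + 1 = 17*(2 + 4)/2 + 1 = (17/2)*6 + 1 = 51 + 1 = 52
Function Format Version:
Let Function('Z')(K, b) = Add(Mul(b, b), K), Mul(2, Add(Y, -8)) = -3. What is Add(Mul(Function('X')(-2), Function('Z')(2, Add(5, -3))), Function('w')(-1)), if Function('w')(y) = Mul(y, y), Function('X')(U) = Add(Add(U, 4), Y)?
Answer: 52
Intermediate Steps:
Y = Rational(13, 2) (Y = Add(8, Mul(Rational(1, 2), -3)) = Add(8, Rational(-3, 2)) = Rational(13, 2) ≈ 6.5000)
Function('Z')(K, b) = Add(K, Pow(b, 2)) (Function('Z')(K, b) = Add(Pow(b, 2), K) = Add(K, Pow(b, 2)))
Function('X')(U) = Add(Rational(21, 2), U) (Function('X')(U) = Add(Add(U, 4), Rational(13, 2)) = Add(Add(4, U), Rational(13, 2)) = Add(Rational(21, 2), U))
Function('w')(y) = Pow(y, 2)
Add(Mul(Function('X')(-2), Function('Z')(2, Add(5, -3))), Function('w')(-1)) = Add(Mul(Add(Rational(21, 2), -2), Add(2, Pow(Add(5, -3), 2))), Pow(-1, 2)) = Add(Mul(Rational(17, 2), Add(2, Pow(2, 2))), 1) = Add(Mul(Rational(17, 2), Add(2, 4)), 1) = Add(Mul(Rational(17, 2), 6), 1) = Add(51, 1) = 52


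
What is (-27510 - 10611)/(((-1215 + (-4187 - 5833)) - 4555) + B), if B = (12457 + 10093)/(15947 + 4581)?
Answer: 130424648/54019095 ≈ 2.4144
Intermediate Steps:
B = 11275/10264 (B = 22550/20528 = 22550*(1/20528) = 11275/10264 ≈ 1.0985)
(-27510 - 10611)/(((-1215 + (-4187 - 5833)) - 4555) + B) = (-27510 - 10611)/(((-1215 + (-4187 - 5833)) - 4555) + 11275/10264) = -38121/(((-1215 - 10020) - 4555) + 11275/10264) = -38121/((-11235 - 4555) + 11275/10264) = -38121/(-15790 + 11275/10264) = -38121/(-162057285/10264) = -38121*(-10264/162057285) = 130424648/54019095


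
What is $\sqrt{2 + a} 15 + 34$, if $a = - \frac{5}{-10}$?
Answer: $34 + \frac{15 \sqrt{10}}{2} \approx 57.717$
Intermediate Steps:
$a = \frac{1}{2}$ ($a = \left(-5\right) \left(- \frac{1}{10}\right) = \frac{1}{2} \approx 0.5$)
$\sqrt{2 + a} 15 + 34 = \sqrt{2 + \frac{1}{2}} \cdot 15 + 34 = \sqrt{\frac{5}{2}} \cdot 15 + 34 = \frac{\sqrt{10}}{2} \cdot 15 + 34 = \frac{15 \sqrt{10}}{2} + 34 = 34 + \frac{15 \sqrt{10}}{2}$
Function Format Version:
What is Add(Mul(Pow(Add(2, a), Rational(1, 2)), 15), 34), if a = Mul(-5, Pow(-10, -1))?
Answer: Add(34, Mul(Rational(15, 2), Pow(10, Rational(1, 2)))) ≈ 57.717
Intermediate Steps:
a = Rational(1, 2) (a = Mul(-5, Rational(-1, 10)) = Rational(1, 2) ≈ 0.50000)
Add(Mul(Pow(Add(2, a), Rational(1, 2)), 15), 34) = Add(Mul(Pow(Add(2, Rational(1, 2)), Rational(1, 2)), 15), 34) = Add(Mul(Pow(Rational(5, 2), Rational(1, 2)), 15), 34) = Add(Mul(Mul(Rational(1, 2), Pow(10, Rational(1, 2))), 15), 34) = Add(Mul(Rational(15, 2), Pow(10, Rational(1, 2))), 34) = Add(34, Mul(Rational(15, 2), Pow(10, Rational(1, 2))))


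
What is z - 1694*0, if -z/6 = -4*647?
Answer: 15528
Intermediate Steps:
z = 15528 (z = -(-24)*647 = -6*(-2588) = 15528)
z - 1694*0 = 15528 - 1694*0 = 15528 - 1*0 = 15528 + 0 = 15528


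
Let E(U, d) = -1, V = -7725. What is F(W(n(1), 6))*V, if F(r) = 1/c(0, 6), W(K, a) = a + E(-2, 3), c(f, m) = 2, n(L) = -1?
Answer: -7725/2 ≈ -3862.5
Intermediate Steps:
W(K, a) = -1 + a (W(K, a) = a - 1 = -1 + a)
F(r) = 1/2
F(W(n(1), 6))*V = (1/2)*(-7725) = -7725/2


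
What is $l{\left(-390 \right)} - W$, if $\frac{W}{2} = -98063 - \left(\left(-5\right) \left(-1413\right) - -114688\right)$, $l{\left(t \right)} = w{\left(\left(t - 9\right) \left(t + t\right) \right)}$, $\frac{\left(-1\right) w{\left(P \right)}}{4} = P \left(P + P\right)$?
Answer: $-774862667568$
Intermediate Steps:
$w{\left(P \right)} = - 8 P^{2}$ ($w{\left(P \right)} = - 4 P \left(P + P\right) = - 4 P 2 P = - 4 \cdot 2 P^{2} = - 8 P^{2}$)
$l{\left(t \right)} = - 32 t^{2} \left(-9 + t\right)^{2}$ ($l{\left(t \right)} = - 8 \left(\left(t - 9\right) \left(t + t\right)\right)^{2} = - 8 \left(\left(-9 + t\right) 2 t\right)^{2} = - 8 \left(2 t \left(-9 + t\right)\right)^{2} = - 8 \cdot 4 t^{2} \left(-9 + t\right)^{2} = - 32 t^{2} \left(-9 + t\right)^{2}$)
$W = -439632$ ($W = 2 \left(-98063 - \left(\left(-5\right) \left(-1413\right) - -114688\right)\right) = 2 \left(-98063 - \left(7065 + 114688\right)\right) = 2 \left(-98063 - 121753\right) = 2 \left(-219816\right) = -439632$)
$l{\left(-390 \right)} - W = - 32 \left(-390\right)^{2} \left(-9 - 390\right)^{2} - -439632 = \left(-32\right) 152100 \left(-399\right)^{2} + 439632 = \left(-32\right) 152100 \cdot 159201 + 439632 = -774863107200 + 439632 = -774862667568$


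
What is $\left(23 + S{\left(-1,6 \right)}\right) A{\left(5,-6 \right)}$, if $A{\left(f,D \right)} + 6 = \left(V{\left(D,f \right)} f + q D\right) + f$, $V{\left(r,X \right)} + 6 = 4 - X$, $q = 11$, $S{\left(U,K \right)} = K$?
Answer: $-2958$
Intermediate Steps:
$V{\left(r,X \right)} = -2 - X$ ($V{\left(r,X \right)} = -6 - \left(-4 + X\right) = -2 - X$)
$A{\left(f,D \right)} = -6 + f + 11 D + f \left(-2 - f\right)$ ($A{\left(f,D \right)} = -6 + \left(\left(\left(-2 - f\right) f + 11 D\right) + f\right) = -6 + \left(\left(f \left(-2 - f\right) + 11 D\right) + f\right) = -6 + \left(\left(11 D + f \left(-2 - f\right)\right) + f\right) = -6 + \left(f + 11 D + f \left(-2 - f\right)\right) = -6 + f + 11 D + f \left(-2 - f\right)$)
$\left(23 + S{\left(-1,6 \right)}\right) A{\left(5,-6 \right)} = \left(23 + 6\right) \left(-6 - 5 - 5^{2} + 11 \left(-6\right)\right) = 29 \left(-6 - 5 - 25 - 66\right) = 29 \left(-102\right) = -2958$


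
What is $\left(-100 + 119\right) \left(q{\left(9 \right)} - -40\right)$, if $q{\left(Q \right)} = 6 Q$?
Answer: $1786$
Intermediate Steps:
$\left(-100 + 119\right) \left(q{\left(9 \right)} - -40\right) = \left(-100 + 119\right) \left(6 \cdot 9 - -40\right) = 19 \left(54 + 40\right) = 19 \cdot 94 = 1786$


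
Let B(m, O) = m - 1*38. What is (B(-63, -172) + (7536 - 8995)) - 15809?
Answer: -17369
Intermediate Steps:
B(m, O) = -38 + m (B(m, O) = m - 38 = -38 + m)
(B(-63, -172) + (7536 - 8995)) - 15809 = ((-38 - 63) + (7536 - 8995)) - 15809 = (-101 - 1459) - 15809 = -1560 - 15809 = -17369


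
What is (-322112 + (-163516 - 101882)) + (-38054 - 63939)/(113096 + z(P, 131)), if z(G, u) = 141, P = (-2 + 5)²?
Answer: -66527971863/113237 ≈ -5.8751e+5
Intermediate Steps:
P = 9 (P = 3² = 9)
(-322112 + (-163516 - 101882)) + (-38054 - 63939)/(113096 + z(P, 131)) = (-322112 + (-163516 - 101882)) + (-38054 - 63939)/(113096 + 141) = (-322112 - 265398) - 101993/113237 = -587510 - 101993*1/113237 = -587510 - 101993/113237 = -66527971863/113237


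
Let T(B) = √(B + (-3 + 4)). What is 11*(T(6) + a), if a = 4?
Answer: 44 + 11*√7 ≈ 73.103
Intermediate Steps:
T(B) = √(1 + B) (T(B) = √(B + 1) = √(1 + B))
11*(T(6) + a) = 11*(√(1 + 6) + 4) = 11*(√7 + 4) = 11*(4 + √7) = 44 + 11*√7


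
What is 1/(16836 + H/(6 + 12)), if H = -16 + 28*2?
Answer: 9/151544 ≈ 5.9389e-5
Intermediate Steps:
H = 40 (H = -16 + 56 = 40)
1/(16836 + H/(6 + 12)) = 1/(16836 + 40/(6 + 12)) = 1/(16836 + 40/18) = 1/(16836 + (1/18)*40) = 1/(16836 + 20/9) = 1/(151544/9) = 9/151544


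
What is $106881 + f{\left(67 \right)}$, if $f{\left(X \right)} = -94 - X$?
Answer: $106720$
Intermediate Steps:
$106881 + f{\left(67 \right)} = 106881 - 161 = 106720$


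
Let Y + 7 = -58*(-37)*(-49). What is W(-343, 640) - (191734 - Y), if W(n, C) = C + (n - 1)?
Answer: -296599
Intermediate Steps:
Y = -105161 (Y = -7 - 58*(-37)*(-49) = -7 + 2146*(-49) = -7 - 105154 = -105161)
W(n, C) = -1 + C + n (W(n, C) = C + (-1 + n) = -1 + C + n)
W(-343, 640) - (191734 - Y) = (-1 + 640 - 343) - (191734 - 1*(-105161)) = 296 - (191734 + 105161) = 296 - 1*296895 = 296 - 296895 = -296599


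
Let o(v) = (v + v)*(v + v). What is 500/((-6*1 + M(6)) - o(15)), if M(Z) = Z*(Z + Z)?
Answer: -250/417 ≈ -0.59952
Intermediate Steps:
M(Z) = 2*Z**2 (M(Z) = Z*(2*Z) = 2*Z**2)
o(v) = 4*v**2 (o(v) = (2*v)*(2*v) = 4*v**2)
500/((-6*1 + M(6)) - o(15)) = 500/((-6*1 + 2*6**2) - 4*15**2) = 500/((-6 + 2*36) - 4*225) = 500/((-6 + 72) - 1*900) = 500/(66 - 900) = 500/(-834) = 500*(-1/834) = -250/417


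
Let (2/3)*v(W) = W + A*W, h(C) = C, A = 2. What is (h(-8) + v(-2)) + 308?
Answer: 291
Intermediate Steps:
v(W) = 9*W/2 (v(W) = 3*(W + 2*W)/2 = 3*(3*W)/2 = 9*W/2)
(h(-8) + v(-2)) + 308 = (-8 + (9/2)*(-2)) + 308 = (-8 - 9) + 308 = -17 + 308 = 291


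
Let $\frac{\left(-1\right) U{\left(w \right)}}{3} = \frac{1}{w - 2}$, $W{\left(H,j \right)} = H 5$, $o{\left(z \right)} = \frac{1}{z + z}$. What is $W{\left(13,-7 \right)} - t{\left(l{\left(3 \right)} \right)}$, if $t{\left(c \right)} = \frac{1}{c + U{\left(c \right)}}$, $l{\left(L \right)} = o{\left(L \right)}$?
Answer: $\frac{7669}{119} \approx 64.445$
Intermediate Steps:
$o{\left(z \right)} = \frac{1}{2 z}$
$W{\left(H,j \right)} = 5 H$
$l{\left(L \right)} = \frac{1}{2 L}$
$U{\left(w \right)} = - \frac{3}{-2 + w}$ ($U{\left(w \right)} = - \frac{3}{w - 2} = - \frac{3}{-2 + w}$)
$t{\left(c \right)} = \frac{1}{c - \frac{3}{-2 + c}}$
$W{\left(13,-7 \right)} - t{\left(l{\left(3 \right)} \right)} = 5 \cdot 13 - \frac{-2 + \frac{1}{2 \cdot 3}}{-3 + \frac{1}{2 \cdot 3} \left(-2 + \frac{1}{2 \cdot 3}\right)} = 65 - \frac{-2 + \frac{1}{2} \cdot \frac{1}{3}}{-3 + \frac{1}{2} \cdot \frac{1}{3} \left(-2 + \frac{1}{2} \cdot \frac{1}{3}\right)} = 65 - \frac{-2 + \frac{1}{6}}{-3 + \frac{-2 + \frac{1}{6}}{6}} = 65 - \frac{1}{-3 + \frac{1}{6} \left(- \frac{11}{6}\right)} \left(- \frac{11}{6}\right) = 65 - \frac{1}{-3 - \frac{11}{36}} \left(- \frac{11}{6}\right) = 65 - \frac{1}{- \frac{119}{36}} \left(- \frac{11}{6}\right) = 65 - \left(- \frac{36}{119}\right) \left(- \frac{11}{6}\right) = 65 - \frac{66}{119} = \frac{7669}{119}$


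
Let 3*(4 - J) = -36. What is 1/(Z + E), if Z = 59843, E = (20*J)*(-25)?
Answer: 1/51843 ≈ 1.9289e-5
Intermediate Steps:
J = 16 (J = 4 - ⅓*(-36) = 4 + 12 = 16)
E = -8000 (E = (20*16)*(-25) = 320*(-25) = -8000)
1/(Z + E) = 1/(59843 - 8000) = 1/51843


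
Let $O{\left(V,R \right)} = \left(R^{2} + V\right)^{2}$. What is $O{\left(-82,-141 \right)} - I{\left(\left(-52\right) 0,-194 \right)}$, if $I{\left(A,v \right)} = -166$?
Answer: $392000567$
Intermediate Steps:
$O{\left(V,R \right)} = \left(V + R^{2}\right)^{2}$
$O{\left(-82,-141 \right)} - I{\left(\left(-52\right) 0,-194 \right)} = \left(-82 + \left(-141\right)^{2}\right)^{2} - -166 = \left(-82 + 19881\right)^{2} + 166 = 19799^{2} + 166 = 392000401 + 166 = 392000567$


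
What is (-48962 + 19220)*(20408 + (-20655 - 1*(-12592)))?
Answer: -367164990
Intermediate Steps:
(-48962 + 19220)*(20408 + (-20655 - 1*(-12592))) = -29742*(20408 + (-20655 + 12592)) = -29742*(20408 - 8063) = -29742*12345 = -367164990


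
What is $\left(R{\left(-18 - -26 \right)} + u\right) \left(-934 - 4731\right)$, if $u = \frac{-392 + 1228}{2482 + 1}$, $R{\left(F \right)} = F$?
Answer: $- \frac{117265500}{2483} \approx -47227.0$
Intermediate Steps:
$u = \frac{836}{2483} \approx 0.33669$
$\left(R{\left(-18 - -26 \right)} + u\right) \left(-934 - 4731\right) = \left(\left(-18 - -26\right) + \frac{836}{2483}\right) \left(-934 - 4731\right) = \left(\left(-18 + 26\right) + \frac{836}{2483}\right) \left(-5665\right) = \left(8 + \frac{836}{2483}\right) \left(-5665\right) = \frac{20700}{2483} \left(-5665\right) = - \frac{117265500}{2483}$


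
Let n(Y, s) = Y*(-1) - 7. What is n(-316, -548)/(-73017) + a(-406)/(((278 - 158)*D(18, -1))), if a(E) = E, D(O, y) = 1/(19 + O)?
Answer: -60938803/486780 ≈ -125.19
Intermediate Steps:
n(Y, s) = -7 - Y (n(Y, s) = -Y - 7 = -7 - Y)
n(-316, -548)/(-73017) + a(-406)/(((278 - 158)*D(18, -1))) = (-7 - 1*(-316))/(-73017) - 406*(19 + 18)/(278 - 158) = (-7 + 316)*(-1/73017) - 406/(120/37) = 309*(-1/73017) - 406/(120*(1/37)) = -103/24339 - 406/120/37 = -103/24339 - 406*37/120 = -103/24339 - 7511/60 = -60938803/486780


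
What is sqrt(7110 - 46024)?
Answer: I*sqrt(38914) ≈ 197.27*I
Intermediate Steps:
sqrt(7110 - 46024) = sqrt(-38914) = I*sqrt(38914)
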